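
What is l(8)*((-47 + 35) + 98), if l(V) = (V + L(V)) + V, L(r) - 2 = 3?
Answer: 1806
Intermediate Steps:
L(r) = 5 (L(r) = 2 + 3 = 5)
l(V) = 5 + 2*V (l(V) = (V + 5) + V = (5 + V) + V = 5 + 2*V)
l(8)*((-47 + 35) + 98) = (5 + 2*8)*((-47 + 35) + 98) = (5 + 16)*(-12 + 98) = 21*86 = 1806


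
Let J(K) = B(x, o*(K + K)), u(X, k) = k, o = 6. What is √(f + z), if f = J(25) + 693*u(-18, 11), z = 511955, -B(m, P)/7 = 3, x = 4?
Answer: √519557 ≈ 720.80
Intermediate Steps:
B(m, P) = -21 (B(m, P) = -7*3 = -21)
J(K) = -21
f = 7602 (f = -21 + 693*11 = -21 + 7623 = 7602)
√(f + z) = √(7602 + 511955) = √519557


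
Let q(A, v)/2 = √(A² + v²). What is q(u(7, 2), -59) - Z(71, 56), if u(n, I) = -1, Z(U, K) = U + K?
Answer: -127 + 2*√3482 ≈ -8.9830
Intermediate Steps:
Z(U, K) = K + U
q(A, v) = 2*√(A² + v²)
q(u(7, 2), -59) - Z(71, 56) = 2*√((-1)² + (-59)²) - (56 + 71) = 2*√(1 + 3481) - 1*127 = 2*√3482 - 127 = -127 + 2*√3482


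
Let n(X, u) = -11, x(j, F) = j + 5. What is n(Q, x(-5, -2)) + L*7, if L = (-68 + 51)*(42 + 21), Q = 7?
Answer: -7508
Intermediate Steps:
x(j, F) = 5 + j
L = -1071 (L = -17*63 = -1071)
n(Q, x(-5, -2)) + L*7 = -11 - 1071*7 = -11 - 7497 = -7508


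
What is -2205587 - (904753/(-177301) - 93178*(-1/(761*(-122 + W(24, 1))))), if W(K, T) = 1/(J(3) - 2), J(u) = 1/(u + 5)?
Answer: -273485524997181971/123997050059 ≈ -2.2056e+6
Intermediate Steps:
J(u) = 1/(5 + u)
W(K, T) = -8/15 (W(K, T) = 1/(1/(5 + 3) - 2) = 1/(1/8 - 2) = 1/(-15/8) = -8/15)
-2205587 - (904753/(-177301) - 93178*(-1/(761*(-122 + W(24, 1))))) = -2205587 - (904753/(-177301) - 93178*(-1/(761*(-122 - 8/15)))) = -2205587 - (904753*(-1/177301) - 93178/((-1838/15*(-761)))) = -2205587 - (-904753/177301 - 93178/1398718/15) = -2205587 - (-904753/177301 - 93178*15/1398718) = -2205587 - (-904753/177301 - 698835/699359) = -2205587 - 1*(-756651297662/123997050059) = -2205587 + 756651297662/123997050059 = -273485524997181971/123997050059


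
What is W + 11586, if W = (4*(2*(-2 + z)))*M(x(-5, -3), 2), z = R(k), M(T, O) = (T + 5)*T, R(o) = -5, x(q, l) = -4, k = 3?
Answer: 11810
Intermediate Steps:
M(T, O) = T*(5 + T) (M(T, O) = (5 + T)*T = T*(5 + T))
z = -5
W = 224 (W = (4*(2*(-2 - 5)))*(-4*(5 - 4)) = (4*(2*(-7)))*(-4*1) = (4*(-14))*(-4) = -56*(-4) = 224)
W + 11586 = 224 + 11586 = 11810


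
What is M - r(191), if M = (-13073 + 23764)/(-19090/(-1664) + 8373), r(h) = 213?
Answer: -1476967741/6975881 ≈ -211.72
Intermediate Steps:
M = 8894912/6975881 (M = 10691/(-19090*(-1/1664) + 8373) = 10691/(9545/832 + 8373) = 10691/(6975881/832) = 10691*(832/6975881) = 8894912/6975881 ≈ 1.2751)
M - r(191) = 8894912/6975881 - 1*213 = 8894912/6975881 - 213 = -1476967741/6975881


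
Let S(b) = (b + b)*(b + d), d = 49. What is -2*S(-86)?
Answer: -12728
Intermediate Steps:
S(b) = 2*b*(49 + b) (S(b) = (b + b)*(b + 49) = (2*b)*(49 + b) = 2*b*(49 + b))
-2*S(-86) = -4*(-86)*(49 - 86) = -4*(-86)*(-37) = -2*6364 = -12728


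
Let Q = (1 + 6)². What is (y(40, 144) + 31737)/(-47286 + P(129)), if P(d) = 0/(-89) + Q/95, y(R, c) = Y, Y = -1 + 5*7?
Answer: -3018245/4492121 ≈ -0.67190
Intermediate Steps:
Y = 34 (Y = -1 + 35 = 34)
y(R, c) = 34
Q = 49 (Q = 7² = 49)
P(d) = 49/95 (P(d) = 0/(-89) + 49/95 = 0*(-1/89) + 49*(1/95) = 0 + 49/95 = 49/95)
(y(40, 144) + 31737)/(-47286 + P(129)) = (34 + 31737)/(-47286 + 49/95) = 31771/(-4492121/95) = 31771*(-95/4492121) = -3018245/4492121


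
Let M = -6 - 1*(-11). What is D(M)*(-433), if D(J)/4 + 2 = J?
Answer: -5196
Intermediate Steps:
M = 5 (M = -6 + 11 = 5)
D(J) = -8 + 4*J
D(M)*(-433) = (-8 + 4*5)*(-433) = (-8 + 20)*(-433) = 12*(-433) = -5196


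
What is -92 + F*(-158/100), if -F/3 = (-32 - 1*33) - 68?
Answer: -36121/50 ≈ -722.42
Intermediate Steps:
F = 399 (F = -3*((-32 - 1*33) - 68) = -3*((-32 - 33) - 68) = -3*(-65 - 68) = -3*(-133) = 399)
-92 + F*(-158/100) = -92 + 399*(-158/100) = -92 + 399*(-158*1/100) = -92 + 399*(-79/50) = -92 - 31521/50 = -36121/50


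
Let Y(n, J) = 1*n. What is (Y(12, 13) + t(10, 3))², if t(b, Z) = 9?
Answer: 441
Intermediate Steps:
Y(n, J) = n
(Y(12, 13) + t(10, 3))² = (12 + 9)² = 21² = 441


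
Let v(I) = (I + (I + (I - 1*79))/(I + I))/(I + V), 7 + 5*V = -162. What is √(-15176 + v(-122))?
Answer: I*√137065996649369/95038 ≈ 123.19*I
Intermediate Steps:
V = -169/5 (V = -7/5 + (⅕)*(-162) = -7/5 - 162/5 = -169/5 ≈ -33.800)
v(I) = (I + (-79 + 2*I)/(2*I))/(-169/5 + I) (v(I) = (I + (I + (I - 1*79))/(I + I))/(I - 169/5) = (I + (I + (I - 79))/((2*I)))/(-169/5 + I) = (I + (I + (-79 + I))*(1/(2*I)))/(-169/5 + I) = (I + (-79 + 2*I)*(1/(2*I)))/(-169/5 + I) = (I + (-79 + 2*I)/(2*I))/(-169/5 + I))
√(-15176 + v(-122)) = √(-15176 + (5/2)*(-79 + 2*(-122) + 2*(-122)²)/(-122*(-169 + 5*(-122)))) = √(-15176 + (5/2)*(-1/122)*(-79 - 244 + 2*14884)/(-169 - 610)) = √(-15176 + (5/2)*(-1/122)*(-79 - 244 + 29768)/(-779)) = √(-15176 + (5/2)*(-1/122)*(-1/779)*29445) = √(-15176 + 147225/190076) = √(-2884446151/190076) = I*√137065996649369/95038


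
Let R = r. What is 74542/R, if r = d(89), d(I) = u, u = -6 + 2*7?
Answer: 37271/4 ≈ 9317.8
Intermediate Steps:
u = 8 (u = -6 + 14 = 8)
d(I) = 8
r = 8
R = 8
74542/R = 74542/8 = 74542*(⅛) = 37271/4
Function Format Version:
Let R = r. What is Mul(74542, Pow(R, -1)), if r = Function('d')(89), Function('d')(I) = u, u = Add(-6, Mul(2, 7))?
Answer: Rational(37271, 4) ≈ 9317.8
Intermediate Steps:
u = 8 (u = Add(-6, 14) = 8)
Function('d')(I) = 8
r = 8
R = 8
Mul(74542, Pow(R, -1)) = Mul(74542, Pow(8, -1)) = Mul(74542, Rational(1, 8)) = Rational(37271, 4)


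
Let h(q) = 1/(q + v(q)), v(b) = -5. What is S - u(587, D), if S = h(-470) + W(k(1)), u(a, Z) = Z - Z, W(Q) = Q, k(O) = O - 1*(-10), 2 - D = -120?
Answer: 5224/475 ≈ 10.998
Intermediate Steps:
D = 122 (D = 2 - 1*(-120) = 2 + 120 = 122)
k(O) = 10 + O (k(O) = O + 10 = 10 + O)
h(q) = 1/(-5 + q) (h(q) = 1/(q - 5) = 1/(-5 + q))
u(a, Z) = 0
S = 5224/475 (S = 1/(-5 - 470) + (10 + 1) = 1/(-475) + 11 = -1/475 + 11 = 5224/475 ≈ 10.998)
S - u(587, D) = 5224/475 - 1*0 = 5224/475 + 0 = 5224/475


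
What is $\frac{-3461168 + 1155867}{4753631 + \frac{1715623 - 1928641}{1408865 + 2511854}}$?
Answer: $- \frac{9038437431419}{18637651167671} \approx -0.48496$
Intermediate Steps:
$\frac{-3461168 + 1155867}{4753631 + \frac{1715623 - 1928641}{1408865 + 2511854}} = - \frac{2305301}{4753631 - \frac{213018}{3920719}} = - \frac{2305301}{\frac{18637651167671}{3920719}} = \left(-2305301\right) \frac{3920719}{18637651167671} = - \frac{9038437431419}{18637651167671}$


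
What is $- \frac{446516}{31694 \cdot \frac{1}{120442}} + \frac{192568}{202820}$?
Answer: $- \frac{1363438435119106}{803522135} \approx -1.6968 \cdot 10^{6}$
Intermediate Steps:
$- \frac{446516}{31694 \cdot \frac{1}{120442}} + \frac{192568}{202820} = - \frac{446516}{31694 \cdot \frac{1}{120442}} + 192568 \cdot \frac{1}{202820} = - \frac{446516}{\frac{15847}{60221}} + \frac{48142}{50705} = \left(-446516\right) \frac{60221}{15847} + \frac{48142}{50705} = - \frac{26889640036}{15847} + \frac{48142}{50705} = - \frac{1363438435119106}{803522135}$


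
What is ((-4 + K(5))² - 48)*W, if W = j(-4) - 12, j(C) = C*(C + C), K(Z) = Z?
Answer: -940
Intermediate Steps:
j(C) = 2*C² (j(C) = C*(2*C) = 2*C²)
W = 20 (W = 2*(-4)² - 12 = 2*16 - 12 = 32 - 12 = 20)
((-4 + K(5))² - 48)*W = ((-4 + 5)² - 48)*20 = (1² - 48)*20 = (1 - 48)*20 = -47*20 = -940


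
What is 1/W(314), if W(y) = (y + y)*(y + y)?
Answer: 1/394384 ≈ 2.5356e-6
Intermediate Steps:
W(y) = 4*y² (W(y) = (2*y)*(2*y) = 4*y²)
1/W(314) = 1/(4*314²) = 1/(4*98596) = 1/394384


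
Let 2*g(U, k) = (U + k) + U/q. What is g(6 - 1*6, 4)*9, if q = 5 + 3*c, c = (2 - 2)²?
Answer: 18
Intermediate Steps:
c = 0 (c = 0² = 0)
q = 5 (q = 5 + 3*0 = 5 + 0 = 5)
g(U, k) = k/2 + 3*U/5 (g(U, k) = ((U + k) + U/5)/2 = (k + 6*U/5)/2 = k/2 + 3*U/5)
g(6 - 1*6, 4)*9 = ((½)*4 + 3*(6 - 1*6)/5)*9 = (2 + 3*(6 - 6)/5)*9 = (2 + (⅗)*0)*9 = (2 + 0)*9 = 2*9 = 18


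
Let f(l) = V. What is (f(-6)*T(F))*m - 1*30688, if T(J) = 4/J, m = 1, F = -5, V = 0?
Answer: -30688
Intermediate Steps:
f(l) = 0
(f(-6)*T(F))*m - 1*30688 = (0*(4/(-5)))*1 - 1*30688 = (0*(4*(-1/5)))*1 - 30688 = (0*(-4/5))*1 - 30688 = 0*1 - 30688 = 0 - 30688 = -30688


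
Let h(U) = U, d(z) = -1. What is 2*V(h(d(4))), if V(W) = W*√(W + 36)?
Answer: -2*√35 ≈ -11.832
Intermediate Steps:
V(W) = W*√(36 + W)
2*V(h(d(4))) = 2*(-√(36 - 1)) = 2*(-√35) = -2*√35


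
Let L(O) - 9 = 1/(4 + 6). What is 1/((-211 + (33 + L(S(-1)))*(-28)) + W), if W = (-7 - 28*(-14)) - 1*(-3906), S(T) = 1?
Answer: 5/14506 ≈ 0.00034468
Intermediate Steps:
L(O) = 91/10 (L(O) = 9 + 1/(4 + 6) = 9 + 1/10 = 91/10)
W = 4291 (W = (-7 + 392) + 3906 = 385 + 3906 = 4291)
1/((-211 + (33 + L(S(-1)))*(-28)) + W) = 1/((-211 + (33 + 91/10)*(-28)) + 4291) = 1/((-211 + (421/10)*(-28)) + 4291) = 1/((-211 - 5894/5) + 4291) = 1/(-6949/5 + 4291) = 1/(14506/5) = 5/14506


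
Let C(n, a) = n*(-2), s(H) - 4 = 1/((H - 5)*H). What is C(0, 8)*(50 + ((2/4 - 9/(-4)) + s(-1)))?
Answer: 0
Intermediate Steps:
s(H) = 4 + 1/(H*(-5 + H)) (s(H) = 4 + 1/((H - 5)*H) = 4 + 1/((-5 + H)*H) = 4 + 1/(H*(-5 + H)))
C(n, a) = -2*n
C(0, 8)*(50 + ((2/4 - 9/(-4)) + s(-1))) = (-2*0)*(50 + ((2/4 - 9/(-4)) + (1 - 20*(-1) + 4*(-1)**2)/((-1)*(-5 - 1)))) = 0*(50 + ((2*(1/4) - 9*(-1/4)) - 1*(1 + 20 + 4*1)/(-6))) = 0*(50 + ((1/2 + 9/4) - 1*(-1/6)*(1 + 20 + 4))) = 0*(50 + (11/4 - 1*(-1/6)*25)) = 0*(50 + (11/4 + 25/6)) = 0*(50 + 83/12) = 0*(683/12) = 0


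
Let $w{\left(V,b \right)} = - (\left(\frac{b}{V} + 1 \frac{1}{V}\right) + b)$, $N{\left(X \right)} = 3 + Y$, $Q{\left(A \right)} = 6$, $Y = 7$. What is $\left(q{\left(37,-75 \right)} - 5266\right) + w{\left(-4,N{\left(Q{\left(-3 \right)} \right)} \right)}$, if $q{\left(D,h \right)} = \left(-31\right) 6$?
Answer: $- \frac{21837}{4} \approx -5459.3$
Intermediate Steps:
$q{\left(D,h \right)} = -186$
$N{\left(X \right)} = 10$ ($N{\left(X \right)} = 3 + 7 = 10$)
$w{\left(V,b \right)} = - b - \frac{1}{V} - \frac{b}{V}$ ($w{\left(V,b \right)} = - (\left(\frac{b}{V} + \frac{1}{V}\right) + b) = - (\left(\frac{1}{V} + \frac{b}{V}\right) + b) = - (b + \frac{1}{V} + \frac{b}{V}) = - b - \frac{1}{V} - \frac{b}{V}$)
$\left(q{\left(37,-75 \right)} - 5266\right) + w{\left(-4,N{\left(Q{\left(-3 \right)} \right)} \right)} = \left(-186 - 5266\right) + \frac{-1 - 10 - \left(-4\right) 10}{-4} = -5452 - \frac{-1 - 10 + 40}{4} = -5452 - \frac{29}{4} = - \frac{21837}{4}$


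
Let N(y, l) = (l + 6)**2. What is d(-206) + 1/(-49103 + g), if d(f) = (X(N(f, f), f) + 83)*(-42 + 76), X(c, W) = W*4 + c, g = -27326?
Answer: 102017887773/76429 ≈ 1.3348e+6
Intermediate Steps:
N(y, l) = (6 + l)**2
X(c, W) = c + 4*W (X(c, W) = 4*W + c = c + 4*W)
d(f) = 2822 + 34*(6 + f)**2 + 136*f (d(f) = (((6 + f)**2 + 4*f) + 83)*(-42 + 76) = (83 + (6 + f)**2 + 4*f)*34 = 2822 + 34*(6 + f)**2 + 136*f)
d(-206) + 1/(-49103 + g) = (4046 + 34*(-206)**2 + 544*(-206)) + 1/(-49103 - 27326) = (4046 + 34*42436 - 112064) + 1/(-76429) = (4046 + 1442824 - 112064) - 1/76429 = 1334806 - 1/76429 = 102017887773/76429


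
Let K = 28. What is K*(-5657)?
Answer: -158396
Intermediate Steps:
K*(-5657) = 28*(-5657) = -158396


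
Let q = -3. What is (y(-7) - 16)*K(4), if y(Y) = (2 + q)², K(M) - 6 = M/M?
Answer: -105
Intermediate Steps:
K(M) = 7 (K(M) = 6 + M/M = 6 + 1 = 7)
y(Y) = 1 (y(Y) = (2 - 3)² = (-1)² = 1)
(y(-7) - 16)*K(4) = (1 - 16)*7 = -15*7 = -105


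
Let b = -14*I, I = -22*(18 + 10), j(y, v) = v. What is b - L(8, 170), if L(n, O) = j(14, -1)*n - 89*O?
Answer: 23762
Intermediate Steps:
I = -616 (I = -22*28 = -616)
L(n, O) = -n - 89*O
b = 8624 (b = -14*(-616) = 8624)
b - L(8, 170) = 8624 - (-1*8 - 89*170) = 8624 - (-8 - 15130) = 8624 - 1*(-15138) = 8624 + 15138 = 23762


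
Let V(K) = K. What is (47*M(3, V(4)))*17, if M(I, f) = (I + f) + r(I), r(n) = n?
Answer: 7990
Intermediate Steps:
M(I, f) = f + 2*I (M(I, f) = (I + f) + I = f + 2*I)
(47*M(3, V(4)))*17 = (47*(4 + 2*3))*17 = (47*(4 + 6))*17 = (47*10)*17 = 470*17 = 7990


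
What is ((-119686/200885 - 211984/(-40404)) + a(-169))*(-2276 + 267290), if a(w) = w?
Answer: -29459610196585158/676379795 ≈ -4.3555e+7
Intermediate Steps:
((-119686/200885 - 211984/(-40404)) + a(-169))*(-2276 + 267290) = ((-119686/200885 - 211984/(-40404)) - 169)*(-2276 + 267290) = ((-119686*1/200885 - 211984*(-1/40404)) - 169)*265014 = ((-119686/200885 + 52996/10101) - 169)*265014 = (9437153174/2029139385 - 169)*265014 = -333487402891/2029139385*265014 = -29459610196585158/676379795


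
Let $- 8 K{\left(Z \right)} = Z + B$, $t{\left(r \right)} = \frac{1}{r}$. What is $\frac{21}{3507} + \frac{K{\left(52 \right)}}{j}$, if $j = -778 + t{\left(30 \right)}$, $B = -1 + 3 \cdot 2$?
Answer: $\frac{236141}{15590452} \approx 0.015147$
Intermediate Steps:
$B = 5$ ($B = -1 + 6 = 5$)
$j = - \frac{23339}{30}$ ($j = -778 + \frac{1}{30} = - \frac{23339}{30} \approx -777.97$)
$K{\left(Z \right)} = - \frac{5}{8} - \frac{Z}{8}$ ($K{\left(Z \right)} = - \frac{Z + 5}{8} = - \frac{5 + Z}{8} = - \frac{5}{8} - \frac{Z}{8}$)
$\frac{21}{3507} + \frac{K{\left(52 \right)}}{j} = \frac{21}{3507} + \frac{- \frac{5}{8} - \frac{13}{2}}{- \frac{23339}{30}} = 21 \cdot \frac{1}{3507} + \left(- \frac{5}{8} - \frac{13}{2}\right) \left(- \frac{30}{23339}\right) = \frac{1}{167} - - \frac{855}{93356} = \frac{1}{167} + \frac{855}{93356} = \frac{236141}{15590452}$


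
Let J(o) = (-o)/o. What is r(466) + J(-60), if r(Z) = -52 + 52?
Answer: -1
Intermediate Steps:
J(o) = -1
r(Z) = 0
r(466) + J(-60) = 0 - 1 = -1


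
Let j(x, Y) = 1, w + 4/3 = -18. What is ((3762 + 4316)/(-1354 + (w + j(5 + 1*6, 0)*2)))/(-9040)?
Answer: 12117/18595280 ≈ 0.00065162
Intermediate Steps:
w = -58/3 (w = -4/3 - 18 = -58/3 ≈ -19.333)
((3762 + 4316)/(-1354 + (w + j(5 + 1*6, 0)*2)))/(-9040) = ((3762 + 4316)/(-1354 + (-58/3 + 1*2)))/(-9040) = (8078/(-1354 + (-58/3 + 2)))*(-1/9040) = (8078/(-1354 - 52/3))*(-1/9040) = (8078/(-4114/3))*(-1/9040) = (8078*(-3/4114))*(-1/9040) = -12117/2057*(-1/9040) = 12117/18595280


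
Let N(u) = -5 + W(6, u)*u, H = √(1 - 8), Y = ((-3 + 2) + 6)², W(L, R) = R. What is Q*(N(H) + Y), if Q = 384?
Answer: 4992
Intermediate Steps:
Y = 25 (Y = (-1 + 6)² = 5² = 25)
H = I*√7 (H = √(-7) = I*√7 ≈ 2.6458*I)
N(u) = -5 + u² (N(u) = -5 + u*u = -5 + u²)
Q*(N(H) + Y) = 384*((-5 + (I*√7)²) + 25) = 384*((-5 - 7) + 25) = 384*(-12 + 25) = 384*13 = 4992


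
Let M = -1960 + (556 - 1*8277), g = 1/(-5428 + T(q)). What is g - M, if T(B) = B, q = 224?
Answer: 50379923/5204 ≈ 9681.0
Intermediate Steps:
g = -1/5204 (g = 1/(-5428 + 224) = 1/(-5204) = -1/5204 ≈ -0.00019216)
M = -9681 (M = -1960 + (556 - 8277) = -1960 - 7721 = -9681)
g - M = -1/5204 - 1*(-9681) = -1/5204 + 9681 = 50379923/5204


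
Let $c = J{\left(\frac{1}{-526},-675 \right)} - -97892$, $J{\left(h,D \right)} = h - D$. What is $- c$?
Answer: $- \frac{51846241}{526} \approx -98567.0$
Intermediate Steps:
$c = \frac{51846241}{526}$ ($c = \left(\frac{1}{-526} - -675\right) - -97892 = \left(- \frac{1}{526} + 675\right) + 97892 = \frac{355049}{526} + 97892 = \frac{51846241}{526} \approx 98567.0$)
$- c = \left(-1\right) \frac{51846241}{526} = - \frac{51846241}{526}$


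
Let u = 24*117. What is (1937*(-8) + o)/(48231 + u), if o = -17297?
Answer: -10931/17013 ≈ -0.64251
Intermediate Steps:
u = 2808
(1937*(-8) + o)/(48231 + u) = (1937*(-8) - 17297)/(48231 + 2808) = (-15496 - 17297)/51039 = -32793*1/51039 = -10931/17013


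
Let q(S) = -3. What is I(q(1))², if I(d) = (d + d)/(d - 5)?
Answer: 9/16 ≈ 0.56250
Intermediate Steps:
I(d) = 2*d/(-5 + d) (I(d) = (2*d)/(-5 + d) = 2*d/(-5 + d))
I(q(1))² = (2*(-3)/(-5 - 3))² = (2*(-3)/(-8))² = (2*(-3)*(-⅛))² = (¾)² = 9/16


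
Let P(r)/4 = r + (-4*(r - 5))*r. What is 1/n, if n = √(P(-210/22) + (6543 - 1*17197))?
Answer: -11*I*√1562554/1562554 ≈ -0.0087999*I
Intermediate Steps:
P(r) = 4*r + 4*r*(20 - 4*r) (P(r) = 4*(r + (-4*(r - 5))*r) = 4*(r + (-4*(-5 + r))*r) = 4*(r + (20 - 4*r)*r) = 4*(r + r*(20 - 4*r)) = 4*r + 4*r*(20 - 4*r))
n = I*√1562554/11 (n = √(4*(-210/22)*(21 - (-840)/22) + (6543 - 1*17197)) = √(4*(-210*1/22)*(21 - (-840)/22) + (6543 - 17197)) = √(4*(-105/11)*(21 - 4*(-105/11)) - 10654) = √(4*(-105/11)*(21 + 420/11) - 10654) = √(4*(-105/11)*(651/11) - 10654) = √(-273420/121 - 10654) = √(-1562554/121) = I*√1562554/11 ≈ 113.64*I)
1/n = 1/(I*√1562554/11) = -11*I*√1562554/1562554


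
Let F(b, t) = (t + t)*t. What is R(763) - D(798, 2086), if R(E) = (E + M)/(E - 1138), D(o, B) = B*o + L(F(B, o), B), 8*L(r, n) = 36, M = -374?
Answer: -1248475153/750 ≈ -1.6646e+6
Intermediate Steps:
F(b, t) = 2*t² (F(b, t) = (2*t)*t = 2*t²)
L(r, n) = 9/2 (L(r, n) = (⅛)*36 = 9/2)
D(o, B) = 9/2 + B*o (D(o, B) = B*o + 9/2 = 9/2 + B*o)
R(E) = (-374 + E)/(-1138 + E) (R(E) = (E - 374)/(E - 1138) = (-374 + E)/(-1138 + E))
R(763) - D(798, 2086) = (-374 + 763)/(-1138 + 763) - (9/2 + 2086*798) = 389/(-375) - (9/2 + 1664628) = -1/375*389 - 1*3329265/2 = -389/375 - 3329265/2 = -1248475153/750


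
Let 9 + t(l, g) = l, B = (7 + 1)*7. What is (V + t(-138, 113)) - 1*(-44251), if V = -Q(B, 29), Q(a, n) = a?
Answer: 44048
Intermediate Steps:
B = 56 (B = 8*7 = 56)
t(l, g) = -9 + l
V = -56 (V = -1*56 = -56)
(V + t(-138, 113)) - 1*(-44251) = (-56 + (-9 - 138)) - 1*(-44251) = (-56 - 147) + 44251 = -203 + 44251 = 44048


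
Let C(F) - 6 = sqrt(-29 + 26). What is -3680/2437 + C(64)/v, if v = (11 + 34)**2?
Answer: -2479126/1644975 + I*sqrt(3)/2025 ≈ -1.5071 + 0.00085533*I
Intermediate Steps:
v = 2025 (v = 45**2 = 2025)
C(F) = 6 + I*sqrt(3) (C(F) = 6 + sqrt(-29 + 26) = 6 + sqrt(-3) = 6 + I*sqrt(3))
-3680/2437 + C(64)/v = -3680/2437 + (6 + I*sqrt(3))/2025 = -3680*1/2437 + (6 + I*sqrt(3))*(1/2025) = -3680/2437 + (2/675 + I*sqrt(3)/2025) = -2479126/1644975 + I*sqrt(3)/2025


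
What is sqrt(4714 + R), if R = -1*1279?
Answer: sqrt(3435) ≈ 58.609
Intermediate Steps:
R = -1279
sqrt(4714 + R) = sqrt(4714 - 1279) = sqrt(3435)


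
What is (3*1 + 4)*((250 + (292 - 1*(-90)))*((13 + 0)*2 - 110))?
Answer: -371616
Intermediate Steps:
(3*1 + 4)*((250 + (292 - 1*(-90)))*((13 + 0)*2 - 110)) = (3 + 4)*((250 + (292 + 90))*(13*2 - 110)) = 7*((250 + 382)*(26 - 110)) = 7*(632*(-84)) = 7*(-53088) = -371616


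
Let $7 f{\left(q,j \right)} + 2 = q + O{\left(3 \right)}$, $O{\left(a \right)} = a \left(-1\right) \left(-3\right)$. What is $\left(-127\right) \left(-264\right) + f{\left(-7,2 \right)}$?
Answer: $33528$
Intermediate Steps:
$O{\left(a \right)} = 3 a$ ($O{\left(a \right)} = - a \left(-3\right) = 3 a$)
$f{\left(q,j \right)} = 1 + \frac{q}{7}$ ($f{\left(q,j \right)} = - \frac{2}{7} + \frac{q + 3 \cdot 3}{7} = - \frac{2}{7} + \frac{q + 9}{7} = - \frac{2}{7} + \frac{9 + q}{7} = - \frac{2}{7} + \left(\frac{9}{7} + \frac{q}{7}\right) = 1 + \frac{q}{7}$)
$\left(-127\right) \left(-264\right) + f{\left(-7,2 \right)} = \left(-127\right) \left(-264\right) + \left(1 + \frac{1}{7} \left(-7\right)\right) = 33528 + \left(1 - 1\right) = 33528 + 0 = 33528$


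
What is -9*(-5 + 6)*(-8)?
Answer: 72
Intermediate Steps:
-9*(-5 + 6)*(-8) = -9*(-8) = 72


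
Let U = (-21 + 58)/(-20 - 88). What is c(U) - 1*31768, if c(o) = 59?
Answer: -31709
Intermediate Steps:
U = -37/108 (U = 37/(-108) = 37*(-1/108) = -37/108 ≈ -0.34259)
c(U) - 1*31768 = 59 - 1*31768 = 59 - 31768 = -31709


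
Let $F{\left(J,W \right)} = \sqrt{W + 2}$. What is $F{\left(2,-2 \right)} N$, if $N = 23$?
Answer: $0$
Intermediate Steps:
$F{\left(J,W \right)} = \sqrt{2 + W}$
$F{\left(2,-2 \right)} N = \sqrt{2 - 2} \cdot 23 = \sqrt{0} \cdot 23 = 0 \cdot 23 = 0$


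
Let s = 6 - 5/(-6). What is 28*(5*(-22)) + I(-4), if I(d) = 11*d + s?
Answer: -18703/6 ≈ -3117.2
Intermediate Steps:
s = 41/6 (s = 6 - 5*(-1)/6 = 6 - 1*(-5/6) = 6 + 5/6 = 41/6 ≈ 6.8333)
I(d) = 41/6 + 11*d (I(d) = 11*d + 41/6 = 41/6 + 11*d)
28*(5*(-22)) + I(-4) = 28*(5*(-22)) + (41/6 + 11*(-4)) = 28*(-110) + (41/6 - 44) = -3080 - 223/6 = -18703/6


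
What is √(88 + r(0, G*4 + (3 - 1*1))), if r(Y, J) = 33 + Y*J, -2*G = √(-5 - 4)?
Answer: 11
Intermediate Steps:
G = -3*I/2 (G = -√(-5 - 4)/2 = -3*I/2 ≈ -1.5*I)
r(Y, J) = 33 + J*Y
√(88 + r(0, G*4 + (3 - 1*1))) = √(88 + (33 + (-3*I/2*4 + (3 - 1*1))*0)) = √(88 + (33 + (-6*I + (3 - 1))*0)) = √(88 + (33 + (-6*I + 2)*0)) = √(88 + (33 + (2 - 6*I)*0)) = √(88 + (33 + 0)) = √(88 + 33) = √121 = 11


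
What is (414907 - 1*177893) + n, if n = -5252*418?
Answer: -1958322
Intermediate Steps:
n = -2195336
(414907 - 1*177893) + n = (414907 - 1*177893) - 2195336 = (414907 - 177893) - 2195336 = 237014 - 2195336 = -1958322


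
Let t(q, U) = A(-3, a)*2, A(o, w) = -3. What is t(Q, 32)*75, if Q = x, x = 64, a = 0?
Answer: -450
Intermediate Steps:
Q = 64
t(q, U) = -6 (t(q, U) = -3*2 = -6)
t(Q, 32)*75 = -6*75 = -450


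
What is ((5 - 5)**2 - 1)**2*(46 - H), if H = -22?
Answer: 68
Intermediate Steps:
((5 - 5)**2 - 1)**2*(46 - H) = ((5 - 5)**2 - 1)**2*(46 - 1*(-22)) = (0**2 - 1)**2*(46 + 22) = (0 - 1)**2*68 = (-1)**2*68 = 1*68 = 68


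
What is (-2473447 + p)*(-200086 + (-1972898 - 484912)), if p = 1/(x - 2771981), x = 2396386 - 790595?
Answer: 3833362675085138588/583095 ≈ 6.5742e+12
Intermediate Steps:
x = 1605791
p = -1/1166190 (p = 1/(1605791 - 2771981) = 1/(-1166190) = -1/1166190 ≈ -8.5749e-7)
(-2473447 + p)*(-200086 + (-1972898 - 484912)) = (-2473447 - 1/1166190)*(-200086 + (-1972898 - 484912)) = -2884509156931*(-200086 - 2457810)/1166190 = -2884509156931/1166190*(-2657896) = 3833362675085138588/583095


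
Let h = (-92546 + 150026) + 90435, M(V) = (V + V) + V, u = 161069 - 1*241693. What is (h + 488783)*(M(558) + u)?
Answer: -50267307100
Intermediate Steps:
u = -80624 (u = 161069 - 241693 = -80624)
M(V) = 3*V (M(V) = 2*V + V = 3*V)
h = 147915 (h = 57480 + 90435 = 147915)
(h + 488783)*(M(558) + u) = (147915 + 488783)*(3*558 - 80624) = 636698*(1674 - 80624) = 636698*(-78950) = -50267307100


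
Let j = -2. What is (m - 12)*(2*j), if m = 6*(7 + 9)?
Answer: -336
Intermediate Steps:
m = 96 (m = 6*16 = 96)
(m - 12)*(2*j) = (96 - 12)*(2*(-2)) = 84*(-4) = -336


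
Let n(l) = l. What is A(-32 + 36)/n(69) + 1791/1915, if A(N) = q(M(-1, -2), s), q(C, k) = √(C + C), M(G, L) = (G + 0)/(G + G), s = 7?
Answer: 125494/132135 ≈ 0.94974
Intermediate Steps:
M(G, L) = ½ (M(G, L) = G/((2*G)) = G*(1/(2*G)) = ½)
q(C, k) = √2*√C (q(C, k) = √(2*C) = √2*√C)
A(N) = 1 (A(N) = √2*√(½) = √2*(√2/2) = 1)
A(-32 + 36)/n(69) + 1791/1915 = 1/69 + 1791/1915 = 125494/132135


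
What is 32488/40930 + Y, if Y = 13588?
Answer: 278094664/20465 ≈ 13589.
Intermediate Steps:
32488/40930 + Y = 32488/40930 + 13588 = 32488*(1/40930) + 13588 = 16244/20465 + 13588 = 278094664/20465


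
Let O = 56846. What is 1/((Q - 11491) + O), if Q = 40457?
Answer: 1/85812 ≈ 1.1653e-5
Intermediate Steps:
1/((Q - 11491) + O) = 1/((40457 - 11491) + 56846) = 1/(28966 + 56846) = 1/85812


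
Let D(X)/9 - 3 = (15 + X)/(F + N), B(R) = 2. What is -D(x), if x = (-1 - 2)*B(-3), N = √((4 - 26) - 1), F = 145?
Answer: 27*(-√23 + 148*I)/(√23 - 145*I) ≈ -27.558 + 0.018456*I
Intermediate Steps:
N = I*√23 (N = √(-22 - 1) = √(-23) = I*√23 ≈ 4.7958*I)
x = -6 (x = (-1 - 2)*2 = -3*2 = -6)
D(X) = 27 + 9*(15 + X)/(145 + I*√23) (D(X) = 27 + 9*((15 + X)/(145 + I*√23)) = 27 + 9*(15 + X)/(145 + I*√23))
-D(x) = -(195957/7016 + (435/7016)*(-6) - 45*I*√23/7016 - 3/7016*I*(-6)*√23) = -(195957/7016 - 1305/3508 - 45*I*√23/7016 + 9*I*√23/3508) = -(193347/7016 - 27*I*√23/7016) = -193347/7016 + 27*I*√23/7016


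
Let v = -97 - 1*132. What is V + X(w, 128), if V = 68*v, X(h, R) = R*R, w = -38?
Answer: 812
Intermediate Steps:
v = -229 (v = -97 - 132 = -229)
X(h, R) = R²
V = -15572 (V = 68*(-229) = -15572)
V + X(w, 128) = -15572 + 128² = -15572 + 16384 = 812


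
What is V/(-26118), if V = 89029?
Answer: -89029/26118 ≈ -3.4087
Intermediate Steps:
V/(-26118) = 89029/(-26118) = 89029*(-1/26118) = -89029/26118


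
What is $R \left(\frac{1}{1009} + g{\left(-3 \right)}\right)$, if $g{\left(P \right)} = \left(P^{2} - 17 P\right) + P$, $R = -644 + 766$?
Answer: $\frac{7016708}{1009} \approx 6954.1$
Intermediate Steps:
$R = 122$
$g{\left(P \right)} = P^{2} - 16 P$
$R \left(\frac{1}{1009} + g{\left(-3 \right)}\right) = 122 \left(\frac{1}{1009} - 3 \left(-16 - 3\right)\right) = 122 \left(\frac{1}{1009} - -57\right) = 122 \left(\frac{1}{1009} + 57\right) = 122 \cdot \frac{57514}{1009} = \frac{7016708}{1009}$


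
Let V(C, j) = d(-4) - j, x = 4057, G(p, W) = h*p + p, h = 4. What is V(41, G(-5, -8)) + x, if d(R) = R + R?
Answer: 4074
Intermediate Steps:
d(R) = 2*R
G(p, W) = 5*p (G(p, W) = 4*p + p = 5*p)
V(C, j) = -8 - j (V(C, j) = 2*(-4) - j = -8 - j)
V(41, G(-5, -8)) + x = (-8 - 5*(-5)) + 4057 = (-8 - 1*(-25)) + 4057 = (-8 + 25) + 4057 = 17 + 4057 = 4074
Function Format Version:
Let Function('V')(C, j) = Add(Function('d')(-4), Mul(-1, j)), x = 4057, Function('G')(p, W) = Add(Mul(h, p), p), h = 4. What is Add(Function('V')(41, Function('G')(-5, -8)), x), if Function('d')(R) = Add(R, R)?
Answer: 4074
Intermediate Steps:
Function('d')(R) = Mul(2, R)
Function('G')(p, W) = Mul(5, p) (Function('G')(p, W) = Add(Mul(4, p), p) = Mul(5, p))
Function('V')(C, j) = Add(-8, Mul(-1, j)) (Function('V')(C, j) = Add(Mul(2, -4), Mul(-1, j)) = Add(-8, Mul(-1, j)))
Add(Function('V')(41, Function('G')(-5, -8)), x) = Add(Add(-8, Mul(-1, Mul(5, -5))), 4057) = Add(Add(-8, Mul(-1, -25)), 4057) = Add(Add(-8, 25), 4057) = Add(17, 4057) = 4074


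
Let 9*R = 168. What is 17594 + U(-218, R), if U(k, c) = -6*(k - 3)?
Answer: 18920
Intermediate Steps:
R = 56/3 (R = (⅑)*168 = 56/3 ≈ 18.667)
U(k, c) = 18 - 6*k (U(k, c) = -6*(-3 + k) = 18 - 6*k)
17594 + U(-218, R) = 17594 + (18 - 6*(-218)) = 17594 + (18 + 1308) = 17594 + 1326 = 18920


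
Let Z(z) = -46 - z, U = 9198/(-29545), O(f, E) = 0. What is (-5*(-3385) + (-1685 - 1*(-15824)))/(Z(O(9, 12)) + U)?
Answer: -20858770/31097 ≈ -670.76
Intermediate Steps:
U = -9198/29545 (U = 9198*(-1/29545) = -9198/29545 ≈ -0.31132)
(-5*(-3385) + (-1685 - 1*(-15824)))/(Z(O(9, 12)) + U) = (-5*(-3385) + (-1685 - 1*(-15824)))/((-46 - 1*0) - 9198/29545) = (16925 + (-1685 + 15824))/((-46 + 0) - 9198/29545) = (16925 + 14139)/(-46 - 9198/29545) = 31064/(-1368268/29545) = 31064*(-29545/1368268) = -20858770/31097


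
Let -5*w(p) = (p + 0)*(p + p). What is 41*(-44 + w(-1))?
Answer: -9102/5 ≈ -1820.4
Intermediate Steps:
w(p) = -2*p²/5 (w(p) = -(p + 0)*(p + p)/5 = -p*2*p/5 = -2*p²/5)
41*(-44 + w(-1)) = 41*(-44 - ⅖*(-1)²) = 41*(-44 - ⅖*1) = 41*(-44 - ⅖) = 41*(-222/5) = -9102/5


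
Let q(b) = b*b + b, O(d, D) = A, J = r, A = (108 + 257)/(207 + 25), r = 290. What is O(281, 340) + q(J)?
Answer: 19578845/232 ≈ 84392.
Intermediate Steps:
A = 365/232 ≈ 1.5733
J = 290
O(d, D) = 365/232
q(b) = b + b² (q(b) = b² + b = b + b²)
O(281, 340) + q(J) = 365/232 + 290*(1 + 290) = 365/232 + 290*291 = 365/232 + 84390 = 19578845/232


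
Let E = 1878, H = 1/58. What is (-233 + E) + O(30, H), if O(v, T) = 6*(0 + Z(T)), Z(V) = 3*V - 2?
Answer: 47366/29 ≈ 1633.3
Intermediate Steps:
Z(V) = -2 + 3*V
H = 1/58 ≈ 0.017241
O(v, T) = -12 + 18*T (O(v, T) = 6*(0 + (-2 + 3*T)) = 6*(-2 + 3*T) = -12 + 18*T)
(-233 + E) + O(30, H) = (-233 + 1878) + (-12 + 18*(1/58)) = 1645 + (-12 + 9/29) = 1645 - 339/29 = 47366/29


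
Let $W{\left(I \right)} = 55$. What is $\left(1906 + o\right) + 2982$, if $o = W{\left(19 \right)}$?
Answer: $4943$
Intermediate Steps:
$o = 55$
$\left(1906 + o\right) + 2982 = \left(1906 + 55\right) + 2982 = 1961 + 2982 = 4943$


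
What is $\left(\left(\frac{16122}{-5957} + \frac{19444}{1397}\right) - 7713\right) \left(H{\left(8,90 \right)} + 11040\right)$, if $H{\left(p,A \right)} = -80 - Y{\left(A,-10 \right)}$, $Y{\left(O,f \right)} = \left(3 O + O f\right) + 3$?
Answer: $- \frac{742654083147061}{8321929} \approx -8.9241 \cdot 10^{7}$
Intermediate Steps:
$Y{\left(O,f \right)} = 3 + 3 O + O f$
$H{\left(p,A \right)} = -83 + 7 A$ ($H{\left(p,A \right)} = -80 - \left(3 + 3 A + A \left(-10\right)\right) = -80 - \left(3 + 3 A - 10 A\right) = -80 - \left(3 - 7 A\right) = -80 + \left(-3 + 7 A\right) = -83 + 7 A$)
$\left(\left(\frac{16122}{-5957} + \frac{19444}{1397}\right) - 7713\right) \left(H{\left(8,90 \right)} + 11040\right) = \left(\left(\frac{16122}{-5957} + \frac{19444}{1397}\right) - 7713\right) \left(\left(-83 + 7 \cdot 90\right) + 11040\right) = \left(\left(16122 \left(- \frac{1}{5957}\right) + 19444 \cdot \frac{1}{1397}\right) - 7713\right) \left(\left(-83 + 630\right) + 11040\right) = \left(\left(- \frac{16122}{5957} + \frac{19444}{1397}\right) - 7713\right) \left(547 + 11040\right) = \left(\frac{93305474}{8321929} - 7713\right) 11587 = \left(- \frac{64093732903}{8321929}\right) 11587 = - \frac{742654083147061}{8321929}$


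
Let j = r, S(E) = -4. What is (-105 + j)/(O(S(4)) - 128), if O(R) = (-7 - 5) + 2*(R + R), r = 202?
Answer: -97/156 ≈ -0.62179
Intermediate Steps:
j = 202
O(R) = -12 + 4*R (O(R) = -12 + 2*(2*R) = -12 + 4*R)
(-105 + j)/(O(S(4)) - 128) = (-105 + 202)/((-12 + 4*(-4)) - 128) = 97/((-12 - 16) - 128) = 97/(-28 - 128) = 97/(-156) = 97*(-1/156) = -97/156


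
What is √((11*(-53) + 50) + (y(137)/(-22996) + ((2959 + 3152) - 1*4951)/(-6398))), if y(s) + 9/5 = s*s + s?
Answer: 3*I*√2006848494175472605/183910510 ≈ 23.109*I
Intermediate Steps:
y(s) = -9/5 + s + s² (y(s) = -9/5 + (s*s + s) = -9/5 + (s² + s) = -9/5 + (s + s²) = -9/5 + s + s²)
√((11*(-53) + 50) + (y(137)/(-22996) + ((2959 + 3152) - 1*4951)/(-6398))) = √((11*(-53) + 50) + ((-9/5 + 137 + 137²)/(-22996) + ((2959 + 3152) - 1*4951)/(-6398))) = √((-583 + 50) + ((-9/5 + 137 + 18769)*(-1/22996) + (6111 - 4951)*(-1/6398))) = √(-533 + ((94521/5)*(-1/22996) + 1160*(-1/6398))) = √(-533 + (-94521/114980 - 580/3199)) = √(-533 - 369061079/367821020) = √(-196417664739/367821020) = 3*I*√2006848494175472605/183910510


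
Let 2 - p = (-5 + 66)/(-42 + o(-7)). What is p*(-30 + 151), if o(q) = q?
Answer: 19239/49 ≈ 392.63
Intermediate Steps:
p = 159/49 (p = 2 - (-5 + 66)/(-42 - 7) = 2 - 61/(-49) = 2 - 61*(-1)/49 = 2 - 1*(-61/49) = 2 + 61/49 = 159/49 ≈ 3.2449)
p*(-30 + 151) = 159*(-30 + 151)/49 = (159/49)*121 = 19239/49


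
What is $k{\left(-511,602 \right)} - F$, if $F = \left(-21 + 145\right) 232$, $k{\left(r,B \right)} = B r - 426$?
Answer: $-336816$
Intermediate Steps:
$k{\left(r,B \right)} = -426 + B r$
$F = 28768$ ($F = 124 \cdot 232 = 28768$)
$k{\left(-511,602 \right)} - F = \left(-426 + 602 \left(-511\right)\right) - 28768 = \left(-426 - 307622\right) - 28768 = -308048 - 28768 = -336816$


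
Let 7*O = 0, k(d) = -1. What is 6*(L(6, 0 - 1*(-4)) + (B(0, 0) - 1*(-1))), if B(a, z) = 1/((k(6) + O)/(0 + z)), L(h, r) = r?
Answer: 30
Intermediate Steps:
O = 0 (O = (⅐)*0 = 0)
B(a, z) = -z (B(a, z) = 1/((-1 + 0)/(0 + z)) = 1/(-1/z) = -z)
6*(L(6, 0 - 1*(-4)) + (B(0, 0) - 1*(-1))) = 6*((0 - 1*(-4)) + (-1*0 - 1*(-1))) = 6*((0 + 4) + (0 + 1)) = 6*(4 + 1) = 6*5 = 30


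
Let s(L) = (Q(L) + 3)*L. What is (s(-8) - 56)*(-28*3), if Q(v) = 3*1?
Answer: 8736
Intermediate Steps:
Q(v) = 3
s(L) = 6*L (s(L) = (3 + 3)*L = 6*L)
(s(-8) - 56)*(-28*3) = (6*(-8) - 56)*(-28*3) = (-48 - 56)*(-84) = -104*(-84) = 8736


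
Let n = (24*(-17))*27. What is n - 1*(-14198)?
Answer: 3182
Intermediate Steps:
n = -11016 (n = -408*27 = -11016)
n - 1*(-14198) = -11016 - 1*(-14198) = -11016 + 14198 = 3182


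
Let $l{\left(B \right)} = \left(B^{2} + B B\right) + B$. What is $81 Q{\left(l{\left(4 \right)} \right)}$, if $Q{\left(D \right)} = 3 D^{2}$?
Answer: $314928$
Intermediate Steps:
$l{\left(B \right)} = B + 2 B^{2}$ ($l{\left(B \right)} = \left(B^{2} + B^{2}\right) + B = 2 B^{2} + B = B + 2 B^{2}$)
$81 Q{\left(l{\left(4 \right)} \right)} = 81 \cdot 3 \left(4 \left(1 + 2 \cdot 4\right)\right)^{2} = 81 \cdot 3 \left(4 \left(1 + 8\right)\right)^{2} = 81 \cdot 3 \left(4 \cdot 9\right)^{2} = 81 \cdot 3 \cdot 36^{2} = 81 \cdot 3 \cdot 1296 = 81 \cdot 3888 = 314928$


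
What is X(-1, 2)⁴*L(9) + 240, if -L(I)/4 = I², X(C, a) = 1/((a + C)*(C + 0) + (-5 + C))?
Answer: 575916/2401 ≈ 239.86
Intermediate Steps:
X(C, a) = 1/(-5 + C + C*(C + a)) (X(C, a) = 1/((C + a)*C + (-5 + C)) = 1/(C*(C + a) + (-5 + C)) = 1/(-5 + C + C*(C + a)))
L(I) = -4*I²
X(-1, 2)⁴*L(9) + 240 = (1/(-5 - 1 + (-1)² - 1*2))⁴*(-4*9²) + 240 = (1/(-5 - 1 + 1 - 2))⁴*(-4*81) + 240 = (1/(-7))⁴*(-324) + 240 = (-⅐)⁴*(-324) + 240 = (1/2401)*(-324) + 240 = -324/2401 + 240 = 575916/2401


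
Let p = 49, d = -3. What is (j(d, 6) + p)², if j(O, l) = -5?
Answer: 1936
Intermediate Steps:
(j(d, 6) + p)² = (-5 + 49)² = 44² = 1936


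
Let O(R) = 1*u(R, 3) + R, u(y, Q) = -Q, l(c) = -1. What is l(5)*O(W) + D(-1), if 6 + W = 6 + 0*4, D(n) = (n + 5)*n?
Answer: -1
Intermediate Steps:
D(n) = n*(5 + n) (D(n) = (5 + n)*n = n*(5 + n))
W = 0 (W = -6 + (6 + 0*4) = -6 + (6 + 0) = -6 + 6 = 0)
O(R) = -3 + R (O(R) = 1*(-1*3) + R = 1*(-3) + R = -3 + R)
l(5)*O(W) + D(-1) = -(-3 + 0) - (5 - 1) = -1*(-3) - 1*4 = 3 - 4 = -1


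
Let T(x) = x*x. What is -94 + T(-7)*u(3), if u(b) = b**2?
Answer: 347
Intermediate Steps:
T(x) = x**2
-94 + T(-7)*u(3) = -94 + (-7)**2*3**2 = -94 + 49*9 = -94 + 441 = 347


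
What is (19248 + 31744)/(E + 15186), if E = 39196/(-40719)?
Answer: 1038171624/309159769 ≈ 3.3580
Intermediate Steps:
E = -39196/40719 (E = 39196*(-1/40719) = -39196/40719 ≈ -0.96260)
(19248 + 31744)/(E + 15186) = (19248 + 31744)/(-39196/40719 + 15186) = 50992/(618319538/40719) = 50992*(40719/618319538) = 1038171624/309159769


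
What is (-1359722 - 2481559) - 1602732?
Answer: -5444013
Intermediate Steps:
(-1359722 - 2481559) - 1602732 = -3841281 - 1602732 = -5444013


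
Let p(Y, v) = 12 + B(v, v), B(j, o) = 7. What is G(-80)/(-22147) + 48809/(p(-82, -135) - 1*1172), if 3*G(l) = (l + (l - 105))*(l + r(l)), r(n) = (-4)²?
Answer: -3262473649/76606473 ≈ -42.587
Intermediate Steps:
r(n) = 16
p(Y, v) = 19 (p(Y, v) = 12 + 7 = 19)
G(l) = (-105 + 2*l)*(16 + l)/3 (G(l) = ((l + (l - 105))*(l + 16))/3 = ((l + (-105 + l))*(16 + l))/3 = ((-105 + 2*l)*(16 + l))/3 = (-105 + 2*l)*(16 + l)/3)
G(-80)/(-22147) + 48809/(p(-82, -135) - 1*1172) = (-560 - 73/3*(-80) + (⅔)*(-80)²)/(-22147) + 48809/(19 - 1*1172) = (-560 + 5840/3 + (⅔)*6400)*(-1/22147) + 48809/(19 - 1172) = (-560 + 5840/3 + 12800/3)*(-1/22147) + 48809/(-1153) = (16960/3)*(-1/22147) + 48809*(-1/1153) = -16960/66441 - 48809/1153 = -3262473649/76606473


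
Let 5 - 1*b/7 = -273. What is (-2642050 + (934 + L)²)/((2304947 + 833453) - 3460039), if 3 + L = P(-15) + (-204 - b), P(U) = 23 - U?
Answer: 415763/107213 ≈ 3.8779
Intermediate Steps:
b = 1946 (b = 35 - 7*(-273) = 35 + 1911 = 1946)
L = -2115 (L = -3 + ((23 - 1*(-15)) + (-204 - 1*1946)) = -3 + ((23 + 15) + (-204 - 1946)) = -3 + (38 - 2150) = -3 - 2112 = -2115)
(-2642050 + (934 + L)²)/((2304947 + 833453) - 3460039) = (-2642050 + (934 - 2115)²)/((2304947 + 833453) - 3460039) = (-2642050 + (-1181)²)/(3138400 - 3460039) = (-2642050 + 1394761)/(-321639) = -1247289*(-1/321639) = 415763/107213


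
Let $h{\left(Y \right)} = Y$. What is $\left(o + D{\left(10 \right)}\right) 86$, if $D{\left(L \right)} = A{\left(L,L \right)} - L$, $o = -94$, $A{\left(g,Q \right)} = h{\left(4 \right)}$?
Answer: $-8600$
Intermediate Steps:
$A{\left(g,Q \right)} = 4$
$D{\left(L \right)} = 4 - L$
$\left(o + D{\left(10 \right)}\right) 86 = \left(-94 + \left(4 - 10\right)\right) 86 = \left(-94 - 6\right) 86 = \left(-100\right) 86 = -8600$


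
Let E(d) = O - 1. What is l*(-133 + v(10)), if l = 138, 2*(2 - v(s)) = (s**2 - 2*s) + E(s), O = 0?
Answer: -23529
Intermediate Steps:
E(d) = -1 (E(d) = 0 - 1 = -1)
v(s) = 5/2 + s - s**2/2 (v(s) = 2 - ((s**2 - 2*s) - 1)/2 = 2 - (-1 + s**2 - 2*s)/2 = 2 + (1/2 + s - s**2/2) = 5/2 + s - s**2/2)
l*(-133 + v(10)) = 138*(-133 + (5/2 + 10 - 1/2*10**2)) = 138*(-133 + (5/2 + 10 - 1/2*100)) = 138*(-133 + (5/2 + 10 - 50)) = 138*(-133 - 75/2) = 138*(-341/2) = -23529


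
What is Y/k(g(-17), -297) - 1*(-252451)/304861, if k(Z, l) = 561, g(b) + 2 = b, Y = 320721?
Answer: 1919940192/3353471 ≈ 572.52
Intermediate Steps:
g(b) = -2 + b
Y/k(g(-17), -297) - 1*(-252451)/304861 = 320721/561 - 1*(-252451)/304861 = 320721*(1/561) + 252451*(1/304861) = 106907/187 + 252451/304861 = 1919940192/3353471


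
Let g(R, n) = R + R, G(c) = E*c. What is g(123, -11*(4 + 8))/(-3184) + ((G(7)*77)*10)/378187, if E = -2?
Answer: -63678761/602073704 ≈ -0.10577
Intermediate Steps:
G(c) = -2*c
g(R, n) = 2*R
g(123, -11*(4 + 8))/(-3184) + ((G(7)*77)*10)/378187 = (2*123)/(-3184) + ((-2*7*77)*10)/378187 = 246*(-1/3184) + (-14*77*10)*(1/378187) = -123/1592 - 1078*10*(1/378187) = -123/1592 - 10780*1/378187 = -123/1592 - 10780/378187 = -63678761/602073704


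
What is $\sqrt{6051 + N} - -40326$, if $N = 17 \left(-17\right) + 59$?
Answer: $40326 + \sqrt{5821} \approx 40402.0$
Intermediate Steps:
$N = -230$ ($N = -289 + 59 = -230$)
$\sqrt{6051 + N} - -40326 = \sqrt{6051 - 230} - -40326 = \sqrt{5821} + 40326 = 40326 + \sqrt{5821}$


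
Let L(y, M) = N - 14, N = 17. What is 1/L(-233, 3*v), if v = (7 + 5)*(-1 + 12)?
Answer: ⅓ ≈ 0.33333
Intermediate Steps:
v = 132 (v = 12*11 = 132)
L(y, M) = 3 (L(y, M) = 17 - 14 = 3)
1/L(-233, 3*v) = 1/3 = ⅓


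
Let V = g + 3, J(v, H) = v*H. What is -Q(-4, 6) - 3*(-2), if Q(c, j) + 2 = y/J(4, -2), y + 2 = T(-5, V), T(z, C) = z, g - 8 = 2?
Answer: 57/8 ≈ 7.1250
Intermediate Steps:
g = 10 (g = 8 + 2 = 10)
J(v, H) = H*v
V = 13 (V = 10 + 3 = 13)
y = -7 (y = -2 - 5 = -7)
Q(c, j) = -9/8 (Q(c, j) = -2 - 7/((-2*4)) = -2 - 7/(-8) = -2 - 7*(-⅛) = -2 + 7/8 = -9/8)
-Q(-4, 6) - 3*(-2) = -1*(-9/8) - 3*(-2) = 9/8 + 6 = 57/8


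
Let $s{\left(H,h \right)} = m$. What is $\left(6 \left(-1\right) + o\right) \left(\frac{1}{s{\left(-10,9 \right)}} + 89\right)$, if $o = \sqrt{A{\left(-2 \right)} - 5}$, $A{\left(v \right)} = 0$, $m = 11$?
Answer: $- \frac{5880}{11} + \frac{980 i \sqrt{5}}{11} \approx -534.55 + 199.21 i$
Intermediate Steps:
$s{\left(H,h \right)} = 11$
$o = i \sqrt{5}$ ($o = \sqrt{0 - 5} = \sqrt{-5} = i \sqrt{5} \approx 2.2361 i$)
$\left(6 \left(-1\right) + o\right) \left(\frac{1}{s{\left(-10,9 \right)}} + 89\right) = \left(6 \left(-1\right) + i \sqrt{5}\right) \left(\frac{1}{11} + 89\right) = \left(-6 + i \sqrt{5}\right) \left(\frac{1}{11} + 89\right) = \left(-6 + i \sqrt{5}\right) \frac{980}{11} = - \frac{5880}{11} + \frac{980 i \sqrt{5}}{11}$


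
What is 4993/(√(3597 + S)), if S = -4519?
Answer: -4993*I*√922/922 ≈ -164.44*I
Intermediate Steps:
4993/(√(3597 + S)) = 4993/(√(3597 - 4519)) = 4993/(√(-922)) = 4993/((I*√922)) = 4993*(-I*√922/922) = -4993*I*√922/922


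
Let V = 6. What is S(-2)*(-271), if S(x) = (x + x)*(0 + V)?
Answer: 6504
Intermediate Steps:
S(x) = 12*x (S(x) = (x + x)*(0 + 6) = (2*x)*6 = 12*x)
S(-2)*(-271) = (12*(-2))*(-271) = -24*(-271) = 6504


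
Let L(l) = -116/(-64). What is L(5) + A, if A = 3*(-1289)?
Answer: -61843/16 ≈ -3865.2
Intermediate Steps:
L(l) = 29/16 (L(l) = -116*(-1/64) = 29/16)
A = -3867
L(5) + A = 29/16 - 3867 = -61843/16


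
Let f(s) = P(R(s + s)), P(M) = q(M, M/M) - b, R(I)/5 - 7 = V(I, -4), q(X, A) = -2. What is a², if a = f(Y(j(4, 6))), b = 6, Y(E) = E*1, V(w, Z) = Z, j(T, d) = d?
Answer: 64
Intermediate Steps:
Y(E) = E
R(I) = 15 (R(I) = 35 + 5*(-4) = 35 - 20 = 15)
P(M) = -8 (P(M) = -2 - 1*6 = -2 - 6 = -8)
f(s) = -8
a = -8
a² = (-8)² = 64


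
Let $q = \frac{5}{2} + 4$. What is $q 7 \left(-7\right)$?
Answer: $- \frac{637}{2} \approx -318.5$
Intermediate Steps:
$q = \frac{13}{2}$ ($q = 5 \cdot \frac{1}{2} + 4 = \frac{5}{2} + 4 = \frac{13}{2} \approx 6.5$)
$q 7 \left(-7\right) = \frac{13}{2} \cdot 7 \left(-7\right) = \frac{91}{2} \left(-7\right) = - \frac{637}{2}$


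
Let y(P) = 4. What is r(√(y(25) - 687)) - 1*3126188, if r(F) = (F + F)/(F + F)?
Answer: -3126187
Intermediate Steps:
r(F) = 1 (r(F) = (2*F)/((2*F)) = (2*F)*(1/(2*F)) = 1)
r(√(y(25) - 687)) - 1*3126188 = 1 - 1*3126188 = 1 - 3126188 = -3126187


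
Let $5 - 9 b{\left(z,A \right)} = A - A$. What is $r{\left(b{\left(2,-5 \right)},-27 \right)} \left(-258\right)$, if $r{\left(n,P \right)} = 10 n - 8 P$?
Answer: $- \frac{171484}{3} \approx -57161.0$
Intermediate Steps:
$b{\left(z,A \right)} = \frac{5}{9}$ ($b{\left(z,A \right)} = \frac{5}{9} - \frac{A - A}{9} = \frac{5}{9} - 0 = \frac{5}{9} + 0 = \frac{5}{9}$)
$r{\left(n,P \right)} = - 8 P + 10 n$
$r{\left(b{\left(2,-5 \right)},-27 \right)} \left(-258\right) = \left(\left(-8\right) \left(-27\right) + 10 \cdot \frac{5}{9}\right) \left(-258\right) = \left(216 + \frac{50}{9}\right) \left(-258\right) = \frac{1994}{9} \left(-258\right) = - \frac{171484}{3}$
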